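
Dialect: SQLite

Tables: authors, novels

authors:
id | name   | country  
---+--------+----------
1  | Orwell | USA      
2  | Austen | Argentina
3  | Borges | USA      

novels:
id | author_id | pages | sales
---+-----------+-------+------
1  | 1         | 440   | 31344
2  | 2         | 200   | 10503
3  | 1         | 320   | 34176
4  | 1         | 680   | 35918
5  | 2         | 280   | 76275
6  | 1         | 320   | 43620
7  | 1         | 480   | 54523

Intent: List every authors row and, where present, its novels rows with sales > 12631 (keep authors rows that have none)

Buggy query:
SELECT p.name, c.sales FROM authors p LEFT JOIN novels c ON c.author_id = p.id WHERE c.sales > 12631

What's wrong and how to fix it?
Bug: Filtering c.sales in WHERE discards the NULL rows produced by LEFT JOIN, turning it into an inner join

Fix: Move the right-table condition into the ON clause so unmatched parents are kept

Corrected query:
SELECT p.name, c.sales FROM authors p LEFT JOIN novels c ON c.author_id = p.id AND c.sales > 12631

Result:
name   | sales
-------+------
Orwell | 31344
Orwell | 34176
Orwell | 35918
Orwell | 43620
Orwell | 54523
Austen | 76275
Borges | NULL 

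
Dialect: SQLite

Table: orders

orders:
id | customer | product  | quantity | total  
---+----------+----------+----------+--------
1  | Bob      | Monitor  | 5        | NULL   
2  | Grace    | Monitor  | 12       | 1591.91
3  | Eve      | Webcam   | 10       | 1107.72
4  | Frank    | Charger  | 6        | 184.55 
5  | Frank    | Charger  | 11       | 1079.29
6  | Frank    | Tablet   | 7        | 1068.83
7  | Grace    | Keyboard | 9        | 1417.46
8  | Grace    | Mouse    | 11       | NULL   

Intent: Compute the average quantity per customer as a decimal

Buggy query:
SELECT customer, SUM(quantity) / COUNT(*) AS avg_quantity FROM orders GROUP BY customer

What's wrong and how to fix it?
Bug: SUM(quantity) and COUNT(*) are both integers; the division truncates the fractional part

Fix: Multiply by 1.0 (or CAST to REAL) to force floating-point division

Corrected query:
SELECT customer, SUM(quantity) * 1.0 / COUNT(*) AS avg_quantity FROM orders GROUP BY customer

Result:
customer | avg_quantity
---------+-------------
Bob      | 5           
Eve      | 10          
Frank    | 8           
Grace    | 10.666667   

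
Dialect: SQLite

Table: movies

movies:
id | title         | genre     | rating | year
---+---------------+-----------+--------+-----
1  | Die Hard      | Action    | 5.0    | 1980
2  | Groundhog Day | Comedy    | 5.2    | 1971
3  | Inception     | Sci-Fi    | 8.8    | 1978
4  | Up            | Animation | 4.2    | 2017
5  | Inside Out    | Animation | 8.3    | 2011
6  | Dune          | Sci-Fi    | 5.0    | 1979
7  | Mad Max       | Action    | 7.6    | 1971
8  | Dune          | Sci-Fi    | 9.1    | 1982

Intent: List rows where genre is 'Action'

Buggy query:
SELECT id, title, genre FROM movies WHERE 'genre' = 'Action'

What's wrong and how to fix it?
Bug: Single quotes denote string literals in SQL; the column name is being compared as a constant string

Fix: Reference the column as genre without single quotes

Corrected query:
SELECT id, title, genre FROM movies WHERE genre = 'Action'

Result:
id | title    | genre 
---+----------+-------
1  | Die Hard | Action
7  | Mad Max  | Action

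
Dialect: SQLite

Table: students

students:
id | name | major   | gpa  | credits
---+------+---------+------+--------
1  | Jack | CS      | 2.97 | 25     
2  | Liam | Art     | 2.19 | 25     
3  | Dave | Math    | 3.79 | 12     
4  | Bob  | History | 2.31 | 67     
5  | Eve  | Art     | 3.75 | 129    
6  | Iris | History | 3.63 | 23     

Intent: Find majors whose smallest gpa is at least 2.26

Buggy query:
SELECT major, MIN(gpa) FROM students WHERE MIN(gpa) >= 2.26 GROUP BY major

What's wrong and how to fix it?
Bug: MIN() in WHERE is a misuse of aggregate

Fix: Use HAVING for the per-group MIN condition

Corrected query:
SELECT major, MIN(gpa) FROM students GROUP BY major HAVING MIN(gpa) >= 2.26

Result:
major   | MIN(gpa)
--------+---------
CS      | 2.97    
History | 2.31    
Math    | 3.79    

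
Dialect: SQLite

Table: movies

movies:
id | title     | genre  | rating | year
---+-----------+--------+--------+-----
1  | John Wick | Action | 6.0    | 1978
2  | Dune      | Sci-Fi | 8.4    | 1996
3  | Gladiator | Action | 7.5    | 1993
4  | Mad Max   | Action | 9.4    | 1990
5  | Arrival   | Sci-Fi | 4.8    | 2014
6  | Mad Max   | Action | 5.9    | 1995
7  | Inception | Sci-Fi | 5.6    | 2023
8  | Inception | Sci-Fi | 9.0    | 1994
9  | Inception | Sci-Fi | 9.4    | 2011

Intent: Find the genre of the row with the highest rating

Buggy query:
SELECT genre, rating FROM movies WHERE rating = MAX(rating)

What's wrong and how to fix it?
Bug: WHERE is evaluated per row; an aggregate over the whole table isn't defined there

Fix: Wrap MAX in a scalar subquery so WHERE compares against a single value

Corrected query:
SELECT genre, rating FROM movies WHERE rating = (SELECT MAX(rating) FROM movies)

Result:
genre  | rating
-------+-------
Action | 9.4   
Sci-Fi | 9.4   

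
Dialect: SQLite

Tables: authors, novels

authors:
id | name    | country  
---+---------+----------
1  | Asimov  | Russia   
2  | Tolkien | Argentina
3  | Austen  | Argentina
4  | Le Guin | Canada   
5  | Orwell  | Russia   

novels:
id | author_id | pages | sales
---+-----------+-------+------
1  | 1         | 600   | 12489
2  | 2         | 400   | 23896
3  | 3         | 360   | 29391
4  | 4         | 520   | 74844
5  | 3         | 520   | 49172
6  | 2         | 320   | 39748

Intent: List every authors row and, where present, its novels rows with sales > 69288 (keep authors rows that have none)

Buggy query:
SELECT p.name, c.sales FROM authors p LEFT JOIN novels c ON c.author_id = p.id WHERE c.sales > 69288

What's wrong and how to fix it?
Bug: A WHERE condition on the right-hand table after LEFT JOIN drops unmatched parents

Fix: Move the right-table condition into the ON clause so unmatched parents are kept

Corrected query:
SELECT p.name, c.sales FROM authors p LEFT JOIN novels c ON c.author_id = p.id AND c.sales > 69288

Result:
name    | sales
--------+------
Asimov  | NULL 
Tolkien | NULL 
Austen  | NULL 
Le Guin | 74844
Orwell  | NULL 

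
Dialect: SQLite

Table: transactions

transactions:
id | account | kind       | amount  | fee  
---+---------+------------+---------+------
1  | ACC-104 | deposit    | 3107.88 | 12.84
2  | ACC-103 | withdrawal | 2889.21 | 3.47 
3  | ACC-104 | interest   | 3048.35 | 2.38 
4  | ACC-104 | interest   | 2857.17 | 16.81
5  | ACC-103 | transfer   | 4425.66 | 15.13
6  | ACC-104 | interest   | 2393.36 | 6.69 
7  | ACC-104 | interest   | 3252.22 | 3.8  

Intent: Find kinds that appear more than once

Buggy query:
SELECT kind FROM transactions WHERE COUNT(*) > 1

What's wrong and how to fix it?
Bug: WHERE can't reference COUNT(*); aggregates are computed after WHERE

Fix: Group first, then use HAVING for the count condition

Corrected query:
SELECT kind FROM transactions GROUP BY kind HAVING COUNT(*) > 1

Result:
kind    
--------
interest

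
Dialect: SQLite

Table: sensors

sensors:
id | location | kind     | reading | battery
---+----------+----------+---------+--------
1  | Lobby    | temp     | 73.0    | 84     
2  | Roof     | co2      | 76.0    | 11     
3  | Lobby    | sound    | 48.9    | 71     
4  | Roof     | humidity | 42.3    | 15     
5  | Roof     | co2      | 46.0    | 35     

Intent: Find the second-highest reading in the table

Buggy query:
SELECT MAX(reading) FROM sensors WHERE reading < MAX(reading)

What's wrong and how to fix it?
Bug: MAX(reading) on the right of the comparison is an aggregate-in-WHERE error

Fix: Put the inner MAX in a scalar subquery

Corrected query:
SELECT MAX(reading) FROM sensors WHERE reading < (SELECT MAX(reading) FROM sensors)

Result:
MAX(reading)
------------
73          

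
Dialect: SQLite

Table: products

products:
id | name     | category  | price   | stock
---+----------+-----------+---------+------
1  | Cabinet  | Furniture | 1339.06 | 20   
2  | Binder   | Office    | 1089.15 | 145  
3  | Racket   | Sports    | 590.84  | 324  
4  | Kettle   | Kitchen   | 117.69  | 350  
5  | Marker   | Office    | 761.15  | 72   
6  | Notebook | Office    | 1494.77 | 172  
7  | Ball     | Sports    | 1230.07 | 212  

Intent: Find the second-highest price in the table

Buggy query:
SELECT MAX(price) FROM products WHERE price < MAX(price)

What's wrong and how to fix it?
Bug: MAX(price) on the right of the comparison is an aggregate-in-WHERE error

Fix: Put the inner MAX in a scalar subquery

Corrected query:
SELECT MAX(price) FROM products WHERE price < (SELECT MAX(price) FROM products)

Result:
MAX(price)
----------
1339.06   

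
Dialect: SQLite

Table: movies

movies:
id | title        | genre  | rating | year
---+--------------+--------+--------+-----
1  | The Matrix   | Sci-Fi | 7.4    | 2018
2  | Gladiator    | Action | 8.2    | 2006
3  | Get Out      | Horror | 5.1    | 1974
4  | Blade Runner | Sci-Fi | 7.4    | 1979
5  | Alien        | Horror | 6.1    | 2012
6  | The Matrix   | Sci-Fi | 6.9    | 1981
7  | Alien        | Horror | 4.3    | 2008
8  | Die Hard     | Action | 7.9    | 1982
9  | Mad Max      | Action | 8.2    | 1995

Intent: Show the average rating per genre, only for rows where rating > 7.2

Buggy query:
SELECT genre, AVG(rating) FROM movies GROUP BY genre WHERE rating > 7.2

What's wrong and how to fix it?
Bug: Row-level WHERE must come before GROUP BY in the clause order

Fix: Place WHERE between FROM and GROUP BY

Corrected query:
SELECT genre, AVG(rating) FROM movies WHERE rating > 7.2 GROUP BY genre

Result:
genre  | AVG(rating)
-------+------------
Action | 8.1        
Sci-Fi | 7.4        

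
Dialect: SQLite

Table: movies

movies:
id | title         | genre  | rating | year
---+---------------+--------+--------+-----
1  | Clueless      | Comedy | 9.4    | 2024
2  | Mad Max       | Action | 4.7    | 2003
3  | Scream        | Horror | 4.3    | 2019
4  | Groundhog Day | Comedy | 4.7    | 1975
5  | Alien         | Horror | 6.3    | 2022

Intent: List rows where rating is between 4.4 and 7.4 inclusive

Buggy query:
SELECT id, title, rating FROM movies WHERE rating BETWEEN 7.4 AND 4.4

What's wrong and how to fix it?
Bug: BETWEEN expects the lower bound first; with 7.4 AND 4.4 the range is empty

Fix: Swap the bounds so the smaller value comes first

Corrected query:
SELECT id, title, rating FROM movies WHERE rating BETWEEN 4.4 AND 7.4

Result:
id | title         | rating
---+---------------+-------
2  | Mad Max       | 4.7   
4  | Groundhog Day | 4.7   
5  | Alien         | 6.3   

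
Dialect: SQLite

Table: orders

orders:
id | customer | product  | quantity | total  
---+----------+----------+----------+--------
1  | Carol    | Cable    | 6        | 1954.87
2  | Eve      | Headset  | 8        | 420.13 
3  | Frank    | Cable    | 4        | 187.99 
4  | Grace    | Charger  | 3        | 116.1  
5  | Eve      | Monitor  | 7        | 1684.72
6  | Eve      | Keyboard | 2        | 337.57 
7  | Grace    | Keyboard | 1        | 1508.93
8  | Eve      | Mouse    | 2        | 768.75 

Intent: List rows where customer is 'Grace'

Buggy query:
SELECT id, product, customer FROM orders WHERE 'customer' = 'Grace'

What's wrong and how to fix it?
Bug: 'customer' in single quotes is a string literal, not the column; the comparison is literal-vs-literal and never true

Fix: Reference the column as customer without single quotes

Corrected query:
SELECT id, product, customer FROM orders WHERE customer = 'Grace'

Result:
id | product  | customer
---+----------+---------
4  | Charger  | Grace   
7  | Keyboard | Grace   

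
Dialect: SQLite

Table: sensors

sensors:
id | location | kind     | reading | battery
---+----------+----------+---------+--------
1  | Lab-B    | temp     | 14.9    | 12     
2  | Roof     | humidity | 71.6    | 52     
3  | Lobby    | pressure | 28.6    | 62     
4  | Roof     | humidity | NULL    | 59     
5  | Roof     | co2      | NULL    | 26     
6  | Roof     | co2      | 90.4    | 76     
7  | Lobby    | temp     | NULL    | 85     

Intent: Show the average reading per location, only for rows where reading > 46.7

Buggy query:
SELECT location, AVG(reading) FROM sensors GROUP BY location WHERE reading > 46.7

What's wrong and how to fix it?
Bug: WHERE cannot follow GROUP BY

Fix: Place WHERE between FROM and GROUP BY

Corrected query:
SELECT location, AVG(reading) FROM sensors WHERE reading > 46.7 GROUP BY location

Result:
location | AVG(reading)
---------+-------------
Roof     | 81          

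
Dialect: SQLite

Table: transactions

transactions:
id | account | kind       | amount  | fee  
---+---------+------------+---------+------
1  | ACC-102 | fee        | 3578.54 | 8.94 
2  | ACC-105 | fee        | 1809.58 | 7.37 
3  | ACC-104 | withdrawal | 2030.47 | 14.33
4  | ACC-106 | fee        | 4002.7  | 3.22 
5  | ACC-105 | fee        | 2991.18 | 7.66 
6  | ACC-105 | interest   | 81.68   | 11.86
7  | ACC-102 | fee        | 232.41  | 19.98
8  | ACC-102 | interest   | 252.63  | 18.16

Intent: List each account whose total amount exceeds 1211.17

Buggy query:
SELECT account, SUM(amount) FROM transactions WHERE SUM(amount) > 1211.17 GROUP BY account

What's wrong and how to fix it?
Bug: SUM(amount) is an aggregate, but WHERE filters rows before aggregation

Fix: Use HAVING (which filters groups after aggregation) instead of WHERE

Corrected query:
SELECT account, SUM(amount) FROM transactions GROUP BY account HAVING SUM(amount) > 1211.17

Result:
account | SUM(amount)
--------+------------
ACC-102 | 4063.58    
ACC-104 | 2030.47    
ACC-105 | 4882.44    
ACC-106 | 4002.7     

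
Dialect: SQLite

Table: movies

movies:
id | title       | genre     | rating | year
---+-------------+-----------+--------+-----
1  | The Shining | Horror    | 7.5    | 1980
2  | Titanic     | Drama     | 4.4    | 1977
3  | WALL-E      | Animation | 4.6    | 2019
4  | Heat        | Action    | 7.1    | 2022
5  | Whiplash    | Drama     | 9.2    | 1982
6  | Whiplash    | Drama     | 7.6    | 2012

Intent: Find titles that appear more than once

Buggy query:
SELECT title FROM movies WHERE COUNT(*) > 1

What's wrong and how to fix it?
Bug: WHERE can't reference COUNT(*); aggregates are computed after WHERE

Fix: Group first, then use HAVING for the count condition

Corrected query:
SELECT title FROM movies GROUP BY title HAVING COUNT(*) > 1

Result:
title   
--------
Whiplash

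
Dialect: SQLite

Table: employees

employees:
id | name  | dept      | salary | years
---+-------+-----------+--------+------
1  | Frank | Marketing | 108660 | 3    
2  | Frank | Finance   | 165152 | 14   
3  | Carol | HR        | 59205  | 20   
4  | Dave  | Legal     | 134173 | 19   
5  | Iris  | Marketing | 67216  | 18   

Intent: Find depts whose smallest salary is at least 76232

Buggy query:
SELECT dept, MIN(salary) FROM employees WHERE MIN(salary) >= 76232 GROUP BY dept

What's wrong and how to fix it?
Bug: Aggregates like MIN are computed per group after WHERE runs

Fix: Use HAVING for the per-group MIN condition

Corrected query:
SELECT dept, MIN(salary) FROM employees GROUP BY dept HAVING MIN(salary) >= 76232

Result:
dept    | MIN(salary)
--------+------------
Finance | 165152     
Legal   | 134173     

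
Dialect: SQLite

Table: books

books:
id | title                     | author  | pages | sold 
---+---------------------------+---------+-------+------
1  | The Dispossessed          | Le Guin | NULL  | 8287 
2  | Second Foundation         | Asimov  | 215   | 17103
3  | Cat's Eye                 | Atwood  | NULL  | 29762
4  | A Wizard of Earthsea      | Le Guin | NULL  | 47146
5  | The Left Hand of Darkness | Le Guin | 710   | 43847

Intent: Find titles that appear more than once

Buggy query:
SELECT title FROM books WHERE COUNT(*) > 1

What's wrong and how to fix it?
Bug: WHERE can't reference COUNT(*); aggregates are computed after WHERE

Fix: Group first, then use HAVING for the count condition

Corrected query:
SELECT title FROM books GROUP BY title HAVING COUNT(*) > 1

Result:
(no rows)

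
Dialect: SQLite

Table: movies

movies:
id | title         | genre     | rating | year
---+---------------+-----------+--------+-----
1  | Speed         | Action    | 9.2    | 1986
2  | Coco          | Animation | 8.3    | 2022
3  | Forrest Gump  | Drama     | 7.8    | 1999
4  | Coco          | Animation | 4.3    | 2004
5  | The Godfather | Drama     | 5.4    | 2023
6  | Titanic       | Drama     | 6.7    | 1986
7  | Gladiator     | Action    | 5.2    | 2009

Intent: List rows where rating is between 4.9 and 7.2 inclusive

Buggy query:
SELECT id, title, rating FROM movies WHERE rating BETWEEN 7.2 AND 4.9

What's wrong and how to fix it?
Bug: The bounds are reversed; BETWEEN a AND b requires a <= b to match anything

Fix: Swap the bounds so the smaller value comes first

Corrected query:
SELECT id, title, rating FROM movies WHERE rating BETWEEN 4.9 AND 7.2

Result:
id | title         | rating
---+---------------+-------
5  | The Godfather | 5.4   
6  | Titanic       | 6.7   
7  | Gladiator     | 5.2   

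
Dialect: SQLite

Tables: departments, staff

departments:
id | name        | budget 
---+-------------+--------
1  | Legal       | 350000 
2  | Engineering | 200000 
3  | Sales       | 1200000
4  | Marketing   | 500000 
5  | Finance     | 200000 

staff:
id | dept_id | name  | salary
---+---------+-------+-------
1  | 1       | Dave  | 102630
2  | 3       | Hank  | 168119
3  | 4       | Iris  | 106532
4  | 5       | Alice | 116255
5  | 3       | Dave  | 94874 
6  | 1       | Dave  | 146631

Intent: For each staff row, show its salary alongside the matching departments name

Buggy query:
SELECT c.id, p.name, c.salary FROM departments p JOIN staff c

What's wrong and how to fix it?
Bug: JOIN with no ON clause produces a cartesian product; every staff row pairs with every departments row

Fix: Add ON c.dept_id = p.id to the JOIN

Corrected query:
SELECT c.id, p.name, c.salary FROM departments p JOIN staff c ON c.dept_id = p.id

Result:
id | name      | salary
---+-----------+-------
1  | Legal     | 102630
2  | Sales     | 168119
3  | Marketing | 106532
4  | Finance   | 116255
5  | Sales     | 94874 
6  | Legal     | 146631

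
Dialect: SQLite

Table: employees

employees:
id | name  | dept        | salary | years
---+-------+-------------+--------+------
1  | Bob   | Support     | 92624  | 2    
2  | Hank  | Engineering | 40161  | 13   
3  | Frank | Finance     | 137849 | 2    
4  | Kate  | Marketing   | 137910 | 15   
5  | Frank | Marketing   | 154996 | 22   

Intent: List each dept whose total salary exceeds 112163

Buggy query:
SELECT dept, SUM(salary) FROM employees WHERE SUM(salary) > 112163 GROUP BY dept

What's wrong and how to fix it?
Bug: WHERE runs before GROUP BY, so aggregates aren't available there

Fix: Move the aggregate condition to a HAVING clause

Corrected query:
SELECT dept, SUM(salary) FROM employees GROUP BY dept HAVING SUM(salary) > 112163

Result:
dept      | SUM(salary)
----------+------------
Finance   | 137849     
Marketing | 292906     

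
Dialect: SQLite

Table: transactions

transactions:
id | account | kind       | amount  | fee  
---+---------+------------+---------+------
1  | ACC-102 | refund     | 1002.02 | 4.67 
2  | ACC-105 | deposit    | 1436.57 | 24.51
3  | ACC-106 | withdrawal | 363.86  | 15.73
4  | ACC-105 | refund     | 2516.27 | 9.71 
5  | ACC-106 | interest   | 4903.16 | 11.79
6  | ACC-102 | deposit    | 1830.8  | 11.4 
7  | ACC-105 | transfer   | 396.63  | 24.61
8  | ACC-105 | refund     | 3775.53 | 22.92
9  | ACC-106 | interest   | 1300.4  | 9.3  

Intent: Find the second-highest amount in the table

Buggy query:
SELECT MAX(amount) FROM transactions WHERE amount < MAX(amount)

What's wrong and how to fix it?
Bug: MAX(amount) on the right of the comparison is an aggregate-in-WHERE error

Fix: Put the inner MAX in a scalar subquery

Corrected query:
SELECT MAX(amount) FROM transactions WHERE amount < (SELECT MAX(amount) FROM transactions)

Result:
MAX(amount)
-----------
3775.53    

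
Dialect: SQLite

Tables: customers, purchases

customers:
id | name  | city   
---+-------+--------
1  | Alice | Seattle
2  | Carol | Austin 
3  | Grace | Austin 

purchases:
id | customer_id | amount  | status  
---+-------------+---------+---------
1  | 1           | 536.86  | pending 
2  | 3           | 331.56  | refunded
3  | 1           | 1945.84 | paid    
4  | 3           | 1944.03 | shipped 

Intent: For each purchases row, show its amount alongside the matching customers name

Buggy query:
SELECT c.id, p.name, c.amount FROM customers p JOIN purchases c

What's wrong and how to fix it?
Bug: Missing join condition: each purchases row is matched to all customers rows instead of just its own

Fix: Add ON c.customer_id = p.id to the JOIN

Corrected query:
SELECT c.id, p.name, c.amount FROM customers p JOIN purchases c ON c.customer_id = p.id

Result:
id | name  | amount 
---+-------+--------
1  | Alice | 536.86 
2  | Grace | 331.56 
3  | Alice | 1945.84
4  | Grace | 1944.03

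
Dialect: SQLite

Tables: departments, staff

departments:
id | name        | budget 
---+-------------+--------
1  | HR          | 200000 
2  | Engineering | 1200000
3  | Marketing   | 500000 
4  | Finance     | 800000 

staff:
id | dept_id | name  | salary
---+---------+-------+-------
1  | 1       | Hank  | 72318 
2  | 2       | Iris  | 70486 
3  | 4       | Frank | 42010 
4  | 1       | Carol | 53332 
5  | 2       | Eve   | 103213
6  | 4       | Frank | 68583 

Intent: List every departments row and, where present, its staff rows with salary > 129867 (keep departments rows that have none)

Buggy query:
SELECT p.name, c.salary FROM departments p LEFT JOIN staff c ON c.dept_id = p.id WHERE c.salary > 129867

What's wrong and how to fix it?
Bug: A WHERE condition on the right-hand table after LEFT JOIN drops unmatched parents

Fix: Move the right-table condition into the ON clause so unmatched parents are kept

Corrected query:
SELECT p.name, c.salary FROM departments p LEFT JOIN staff c ON c.dept_id = p.id AND c.salary > 129867

Result:
name        | salary
------------+-------
HR          | NULL  
Engineering | NULL  
Marketing   | NULL  
Finance     | NULL  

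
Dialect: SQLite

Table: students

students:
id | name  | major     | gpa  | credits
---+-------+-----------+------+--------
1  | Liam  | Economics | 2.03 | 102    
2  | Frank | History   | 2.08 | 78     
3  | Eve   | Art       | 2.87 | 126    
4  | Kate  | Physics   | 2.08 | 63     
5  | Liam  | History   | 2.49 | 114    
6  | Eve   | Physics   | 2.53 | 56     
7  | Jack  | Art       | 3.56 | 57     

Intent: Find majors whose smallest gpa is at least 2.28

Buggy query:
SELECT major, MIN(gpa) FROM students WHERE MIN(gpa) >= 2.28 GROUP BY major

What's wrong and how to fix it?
Bug: Aggregates like MIN are computed per group after WHERE runs

Fix: Replace WHERE with HAVING after the GROUP BY

Corrected query:
SELECT major, MIN(gpa) FROM students GROUP BY major HAVING MIN(gpa) >= 2.28

Result:
major | MIN(gpa)
------+---------
Art   | 2.87    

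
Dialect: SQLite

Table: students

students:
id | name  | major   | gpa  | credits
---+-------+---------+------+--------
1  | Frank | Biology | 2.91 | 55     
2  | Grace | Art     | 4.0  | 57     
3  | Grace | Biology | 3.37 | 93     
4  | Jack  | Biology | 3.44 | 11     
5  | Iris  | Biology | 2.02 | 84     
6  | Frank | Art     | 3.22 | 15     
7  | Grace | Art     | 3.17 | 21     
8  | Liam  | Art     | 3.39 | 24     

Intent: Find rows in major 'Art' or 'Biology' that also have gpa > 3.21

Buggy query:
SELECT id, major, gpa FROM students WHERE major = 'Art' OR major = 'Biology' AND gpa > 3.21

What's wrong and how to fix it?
Bug: AND binds tighter than OR, so this parses as major = 'Art' OR (major = 'Biology' AND gpa > 3.21)

Fix: Group the OR with parentheses (or use IN), then AND the threshold

Corrected query:
SELECT id, major, gpa FROM students WHERE (major = 'Art' OR major = 'Biology') AND gpa > 3.21

Result:
id | major   | gpa 
---+---------+-----
2  | Art     | 4   
3  | Biology | 3.37
4  | Biology | 3.44
6  | Art     | 3.22
8  | Art     | 3.39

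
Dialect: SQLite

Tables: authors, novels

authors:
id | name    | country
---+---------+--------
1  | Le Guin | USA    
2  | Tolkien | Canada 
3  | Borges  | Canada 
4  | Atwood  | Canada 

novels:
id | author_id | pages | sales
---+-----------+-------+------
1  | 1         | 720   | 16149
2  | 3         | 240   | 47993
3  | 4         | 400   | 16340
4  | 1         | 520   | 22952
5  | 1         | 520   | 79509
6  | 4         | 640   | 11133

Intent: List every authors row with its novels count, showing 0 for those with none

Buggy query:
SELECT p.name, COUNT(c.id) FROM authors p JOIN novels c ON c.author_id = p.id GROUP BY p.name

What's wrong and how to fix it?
Bug: INNER JOIN drops authors rows that have no matching novels rows

Fix: Switch to LEFT JOIN to retain unmatched parent rows

Corrected query:
SELECT p.name, COUNT(c.id) FROM authors p LEFT JOIN novels c ON c.author_id = p.id GROUP BY p.name

Result:
name    | COUNT(c.id)
--------+------------
Atwood  | 2          
Borges  | 1          
Le Guin | 3          
Tolkien | 0          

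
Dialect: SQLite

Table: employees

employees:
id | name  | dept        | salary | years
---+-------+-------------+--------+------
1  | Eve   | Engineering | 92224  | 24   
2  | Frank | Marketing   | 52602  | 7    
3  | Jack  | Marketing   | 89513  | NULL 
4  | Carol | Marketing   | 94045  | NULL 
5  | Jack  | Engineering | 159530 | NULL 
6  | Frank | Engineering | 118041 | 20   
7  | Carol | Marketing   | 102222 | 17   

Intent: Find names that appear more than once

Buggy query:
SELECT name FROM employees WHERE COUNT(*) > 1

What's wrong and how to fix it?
Bug: COUNT(*) is an aggregate and cannot be used in WHERE

Fix: Group first, then use HAVING for the count condition

Corrected query:
SELECT name FROM employees GROUP BY name HAVING COUNT(*) > 1

Result:
name 
-----
Carol
Frank
Jack 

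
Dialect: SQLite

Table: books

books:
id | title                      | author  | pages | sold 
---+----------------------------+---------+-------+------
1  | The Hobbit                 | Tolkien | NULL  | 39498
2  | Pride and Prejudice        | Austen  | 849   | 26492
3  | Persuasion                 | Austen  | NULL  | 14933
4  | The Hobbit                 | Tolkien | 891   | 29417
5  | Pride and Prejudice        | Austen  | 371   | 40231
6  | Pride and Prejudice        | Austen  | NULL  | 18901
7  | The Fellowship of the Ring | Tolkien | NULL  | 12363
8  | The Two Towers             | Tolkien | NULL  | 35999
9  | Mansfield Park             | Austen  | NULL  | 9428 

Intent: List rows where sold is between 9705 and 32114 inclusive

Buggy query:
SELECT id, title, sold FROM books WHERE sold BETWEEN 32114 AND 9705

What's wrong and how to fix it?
Bug: BETWEEN expects the lower bound first; with 32114 AND 9705 the range is empty

Fix: Write BETWEEN 9705 AND 32114

Corrected query:
SELECT id, title, sold FROM books WHERE sold BETWEEN 9705 AND 32114

Result:
id | title                      | sold 
---+----------------------------+------
2  | Pride and Prejudice        | 26492
3  | Persuasion                 | 14933
4  | The Hobbit                 | 29417
6  | Pride and Prejudice        | 18901
7  | The Fellowship of the Ring | 12363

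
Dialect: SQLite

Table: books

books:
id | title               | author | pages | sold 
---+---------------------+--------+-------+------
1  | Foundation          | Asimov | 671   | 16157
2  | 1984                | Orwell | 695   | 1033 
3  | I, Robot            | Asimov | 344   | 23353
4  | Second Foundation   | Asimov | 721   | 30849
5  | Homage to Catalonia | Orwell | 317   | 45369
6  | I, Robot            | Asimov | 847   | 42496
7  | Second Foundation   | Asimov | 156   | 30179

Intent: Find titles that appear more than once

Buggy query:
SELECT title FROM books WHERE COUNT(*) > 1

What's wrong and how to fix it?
Bug: COUNT(*) is an aggregate and cannot be used in WHERE

Fix: GROUP BY title, then filter groups with HAVING COUNT(*) > 1

Corrected query:
SELECT title FROM books GROUP BY title HAVING COUNT(*) > 1

Result:
title            
-----------------
I, Robot         
Second Foundation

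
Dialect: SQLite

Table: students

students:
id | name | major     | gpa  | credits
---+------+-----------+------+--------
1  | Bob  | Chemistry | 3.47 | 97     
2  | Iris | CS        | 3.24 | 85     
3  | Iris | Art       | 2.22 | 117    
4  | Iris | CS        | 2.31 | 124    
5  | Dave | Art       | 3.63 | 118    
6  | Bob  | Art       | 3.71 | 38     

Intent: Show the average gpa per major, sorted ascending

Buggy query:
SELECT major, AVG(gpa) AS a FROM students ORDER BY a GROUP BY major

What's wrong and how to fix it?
Bug: GROUP BY must precede ORDER BY

Fix: Move ORDER BY to the end, after GROUP BY

Corrected query:
SELECT major, AVG(gpa) AS a FROM students GROUP BY major ORDER BY a

Result:
major     | a       
----------+---------
CS        | 2.775   
Art       | 3.186667
Chemistry | 3.47    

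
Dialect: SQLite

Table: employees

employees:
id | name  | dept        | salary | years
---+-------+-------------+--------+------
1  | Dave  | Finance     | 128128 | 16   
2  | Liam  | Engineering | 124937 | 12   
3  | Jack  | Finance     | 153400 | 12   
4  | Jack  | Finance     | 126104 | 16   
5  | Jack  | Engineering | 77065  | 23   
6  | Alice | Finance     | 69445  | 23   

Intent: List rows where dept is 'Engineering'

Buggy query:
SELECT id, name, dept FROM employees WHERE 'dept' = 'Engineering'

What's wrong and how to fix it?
Bug: 'dept' in single quotes is a string literal, not the column; the comparison is literal-vs-literal and never true

Fix: Remove the quotes around the column name (or use double quotes for an identifier)

Corrected query:
SELECT id, name, dept FROM employees WHERE dept = 'Engineering'

Result:
id | name | dept       
---+------+------------
2  | Liam | Engineering
5  | Jack | Engineering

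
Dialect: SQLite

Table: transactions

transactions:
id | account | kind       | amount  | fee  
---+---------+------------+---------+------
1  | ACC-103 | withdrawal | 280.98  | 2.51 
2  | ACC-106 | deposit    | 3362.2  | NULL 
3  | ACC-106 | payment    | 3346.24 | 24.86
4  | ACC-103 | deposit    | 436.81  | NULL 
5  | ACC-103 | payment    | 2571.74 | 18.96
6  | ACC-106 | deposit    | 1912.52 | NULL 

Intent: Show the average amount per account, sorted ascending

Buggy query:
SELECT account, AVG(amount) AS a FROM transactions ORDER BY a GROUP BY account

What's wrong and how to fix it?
Bug: GROUP BY must precede ORDER BY

Fix: Reorder: SELECT … FROM … GROUP BY … ORDER BY …

Corrected query:
SELECT account, AVG(amount) AS a FROM transactions GROUP BY account ORDER BY a

Result:
account | a          
--------+------------
ACC-103 | 1096.51    
ACC-106 | 2873.653333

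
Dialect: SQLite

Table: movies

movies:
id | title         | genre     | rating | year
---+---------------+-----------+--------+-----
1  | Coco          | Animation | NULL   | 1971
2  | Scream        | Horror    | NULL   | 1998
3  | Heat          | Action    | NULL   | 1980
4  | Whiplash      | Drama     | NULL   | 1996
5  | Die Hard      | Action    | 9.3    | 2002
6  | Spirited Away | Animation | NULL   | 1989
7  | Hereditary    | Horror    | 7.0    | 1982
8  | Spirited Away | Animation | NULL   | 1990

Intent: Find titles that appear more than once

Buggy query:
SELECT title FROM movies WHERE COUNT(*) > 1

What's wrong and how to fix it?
Bug: WHERE can't reference COUNT(*); aggregates are computed after WHERE

Fix: GROUP BY title, then filter groups with HAVING COUNT(*) > 1

Corrected query:
SELECT title FROM movies GROUP BY title HAVING COUNT(*) > 1

Result:
title        
-------------
Spirited Away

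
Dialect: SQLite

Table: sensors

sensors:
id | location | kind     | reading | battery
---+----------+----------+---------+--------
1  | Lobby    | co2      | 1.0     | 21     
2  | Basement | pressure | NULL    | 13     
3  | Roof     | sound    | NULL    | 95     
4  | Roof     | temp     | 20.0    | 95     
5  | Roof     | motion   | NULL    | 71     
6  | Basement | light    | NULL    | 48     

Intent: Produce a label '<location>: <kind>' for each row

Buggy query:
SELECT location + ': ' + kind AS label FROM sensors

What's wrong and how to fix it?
Bug: '+' is numeric addition; on text columns SQLite converts them to 0 instead of concatenating

Fix: Use the || operator for string concatenation

Corrected query:
SELECT location || ': ' || kind AS label FROM sensors

Result:
label             
------------------
Lobby: co2        
Basement: pressure
Roof: sound       
Roof: temp        
Roof: motion      
Basement: light   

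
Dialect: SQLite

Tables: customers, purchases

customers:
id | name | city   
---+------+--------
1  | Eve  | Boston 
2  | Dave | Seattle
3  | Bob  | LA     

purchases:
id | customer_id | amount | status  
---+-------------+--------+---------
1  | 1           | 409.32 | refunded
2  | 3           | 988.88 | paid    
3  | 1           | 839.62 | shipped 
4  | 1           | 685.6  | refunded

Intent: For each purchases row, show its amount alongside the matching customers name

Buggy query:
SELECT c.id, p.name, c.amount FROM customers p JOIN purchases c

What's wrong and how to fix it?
Bug: JOIN with no ON clause produces a cartesian product; every purchases row pairs with every customers row

Fix: Add ON c.customer_id = p.id to the JOIN

Corrected query:
SELECT c.id, p.name, c.amount FROM customers p JOIN purchases c ON c.customer_id = p.id

Result:
id | name | amount
---+------+-------
1  | Eve  | 409.32
2  | Bob  | 988.88
3  | Eve  | 839.62
4  | Eve  | 685.6 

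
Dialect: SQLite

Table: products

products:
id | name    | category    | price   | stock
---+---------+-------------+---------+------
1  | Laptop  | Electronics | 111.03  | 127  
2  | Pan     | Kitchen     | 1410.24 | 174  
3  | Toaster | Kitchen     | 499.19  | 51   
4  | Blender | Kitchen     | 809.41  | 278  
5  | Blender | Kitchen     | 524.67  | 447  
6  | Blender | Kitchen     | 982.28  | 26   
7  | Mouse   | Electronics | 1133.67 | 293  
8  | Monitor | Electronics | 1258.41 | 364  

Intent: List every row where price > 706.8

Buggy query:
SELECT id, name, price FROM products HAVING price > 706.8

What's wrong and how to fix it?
Bug: This is a non-aggregate query (no GROUP BY, no aggregates), so in SQLite the HAVING clause is invalid here; a row-level condition belongs in WHERE

Fix: Use WHERE for row-level filtering

Corrected query:
SELECT id, name, price FROM products WHERE price > 706.8

Result:
id | name    | price  
---+---------+--------
2  | Pan     | 1410.24
4  | Blender | 809.41 
6  | Blender | 982.28 
7  | Mouse   | 1133.67
8  | Monitor | 1258.41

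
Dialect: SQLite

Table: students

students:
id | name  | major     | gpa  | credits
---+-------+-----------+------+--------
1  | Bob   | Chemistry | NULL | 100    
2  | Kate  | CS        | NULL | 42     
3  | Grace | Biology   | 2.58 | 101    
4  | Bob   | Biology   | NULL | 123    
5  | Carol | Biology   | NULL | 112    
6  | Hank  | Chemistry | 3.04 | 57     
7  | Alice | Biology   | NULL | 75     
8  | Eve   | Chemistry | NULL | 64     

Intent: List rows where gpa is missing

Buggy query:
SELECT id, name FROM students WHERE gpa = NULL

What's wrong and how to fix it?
Bug: '= NULL' is always unknown in SQL three-valued logic, so no rows match

Fix: Replace '= NULL' with 'IS NULL'

Corrected query:
SELECT id, name FROM students WHERE gpa IS NULL

Result:
id | name 
---+------
1  | Bob  
2  | Kate 
4  | Bob  
5  | Carol
7  | Alice
8  | Eve  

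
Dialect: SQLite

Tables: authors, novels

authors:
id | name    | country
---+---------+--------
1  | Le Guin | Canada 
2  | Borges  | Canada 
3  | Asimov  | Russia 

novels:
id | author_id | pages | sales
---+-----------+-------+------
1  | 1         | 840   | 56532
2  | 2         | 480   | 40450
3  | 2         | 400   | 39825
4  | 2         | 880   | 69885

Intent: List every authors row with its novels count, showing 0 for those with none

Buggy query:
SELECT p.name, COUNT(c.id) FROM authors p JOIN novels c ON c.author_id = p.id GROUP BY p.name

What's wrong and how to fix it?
Bug: INNER JOIN drops authors rows that have no matching novels rows

Fix: Switch to LEFT JOIN to retain unmatched parent rows

Corrected query:
SELECT p.name, COUNT(c.id) FROM authors p LEFT JOIN novels c ON c.author_id = p.id GROUP BY p.name

Result:
name    | COUNT(c.id)
--------+------------
Asimov  | 0          
Borges  | 3          
Le Guin | 1          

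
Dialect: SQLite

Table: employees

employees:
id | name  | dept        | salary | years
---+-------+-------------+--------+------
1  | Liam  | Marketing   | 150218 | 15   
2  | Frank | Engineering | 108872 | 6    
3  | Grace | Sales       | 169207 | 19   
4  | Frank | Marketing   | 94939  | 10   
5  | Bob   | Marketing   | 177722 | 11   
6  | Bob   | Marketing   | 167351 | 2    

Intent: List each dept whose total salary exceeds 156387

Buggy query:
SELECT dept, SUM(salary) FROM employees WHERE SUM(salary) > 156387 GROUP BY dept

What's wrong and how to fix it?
Bug: SUM(salary) is an aggregate, but WHERE filters rows before aggregation

Fix: Move the aggregate condition to a HAVING clause

Corrected query:
SELECT dept, SUM(salary) FROM employees GROUP BY dept HAVING SUM(salary) > 156387

Result:
dept      | SUM(salary)
----------+------------
Marketing | 590230     
Sales     | 169207     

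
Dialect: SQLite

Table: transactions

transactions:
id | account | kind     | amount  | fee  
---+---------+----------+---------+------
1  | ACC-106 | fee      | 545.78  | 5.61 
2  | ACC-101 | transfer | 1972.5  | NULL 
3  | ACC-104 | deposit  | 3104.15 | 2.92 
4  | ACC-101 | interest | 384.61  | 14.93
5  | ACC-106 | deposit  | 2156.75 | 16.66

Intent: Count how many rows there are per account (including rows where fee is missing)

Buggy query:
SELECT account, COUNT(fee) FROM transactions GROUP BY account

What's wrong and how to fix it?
Bug: COUNT(column) counts non-NULL values only; rows with NULL fee aren't counted

Fix: Use COUNT(*) to count all rows regardless of NULL

Corrected query:
SELECT account, COUNT(*) FROM transactions GROUP BY account

Result:
account | COUNT(*)
--------+---------
ACC-101 | 2       
ACC-104 | 1       
ACC-106 | 2       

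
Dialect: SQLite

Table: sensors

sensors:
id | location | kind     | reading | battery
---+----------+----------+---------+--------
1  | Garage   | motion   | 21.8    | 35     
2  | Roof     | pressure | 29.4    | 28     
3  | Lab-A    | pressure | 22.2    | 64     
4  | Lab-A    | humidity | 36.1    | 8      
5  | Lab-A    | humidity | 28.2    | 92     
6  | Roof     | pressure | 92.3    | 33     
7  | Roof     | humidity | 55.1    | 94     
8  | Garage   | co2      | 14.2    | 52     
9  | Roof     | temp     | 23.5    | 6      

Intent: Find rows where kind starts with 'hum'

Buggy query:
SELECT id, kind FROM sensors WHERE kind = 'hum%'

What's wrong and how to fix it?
Bug: Wildcards only work with LIKE; '=' treats '%' as a literal character

Fix: Replace '=' with LIKE so 'hum%' is treated as a pattern

Corrected query:
SELECT id, kind FROM sensors WHERE kind LIKE 'hum%'

Result:
id | kind    
---+---------
4  | humidity
5  | humidity
7  | humidity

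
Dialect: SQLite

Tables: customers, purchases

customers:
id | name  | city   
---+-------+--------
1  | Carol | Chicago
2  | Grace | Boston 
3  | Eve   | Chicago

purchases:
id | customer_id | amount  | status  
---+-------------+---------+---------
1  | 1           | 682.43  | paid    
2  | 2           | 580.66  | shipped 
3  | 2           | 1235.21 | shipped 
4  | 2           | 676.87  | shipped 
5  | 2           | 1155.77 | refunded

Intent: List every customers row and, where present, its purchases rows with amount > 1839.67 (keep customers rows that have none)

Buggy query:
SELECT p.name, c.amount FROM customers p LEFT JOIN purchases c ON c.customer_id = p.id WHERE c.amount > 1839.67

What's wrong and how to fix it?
Bug: Filtering c.amount in WHERE discards the NULL rows produced by LEFT JOIN, turning it into an inner join

Fix: Move the right-table condition into the ON clause so unmatched parents are kept

Corrected query:
SELECT p.name, c.amount FROM customers p LEFT JOIN purchases c ON c.customer_id = p.id AND c.amount > 1839.67

Result:
name  | amount
------+-------
Carol | NULL  
Grace | NULL  
Eve   | NULL  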